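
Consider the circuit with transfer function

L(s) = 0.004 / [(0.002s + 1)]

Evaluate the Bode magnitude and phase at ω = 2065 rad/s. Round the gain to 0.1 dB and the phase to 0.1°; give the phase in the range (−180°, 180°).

At ω = 2065 rad/s:
pole (1 + j2065·0.002) = 1 + j4.13 → |·| ≈ 4.2493, ∠ ≈ 76.39°
|L| = 0.004 · 1 / (4.2493) ≈ 0.00094133
Gain = 20 log₁₀(0.00094133) ≈ -60.53 dB
∠L = (0°) − (76.39°) = -76.39°

-60.5 dB, -76.4°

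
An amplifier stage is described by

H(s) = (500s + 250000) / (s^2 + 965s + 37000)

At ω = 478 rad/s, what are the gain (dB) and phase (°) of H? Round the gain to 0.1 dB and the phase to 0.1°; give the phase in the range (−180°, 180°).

Substitute s = j478:
Numerator: 500(j478) + 250000 = 250000 + j239000
Denominator: (j478)^2 + 965(j478) + 37000 = -191484 + j461270
|N| = √(250000² + 239000²) ≈ 3.4586e+05, ∠N ≈ 43.71°
|D| = √(191484² + 461270²) ≈ 4.9944e+05, ∠D ≈ 112.54°
|H| = 3.4586e+05 / 4.9944e+05 ≈ 0.6925
Gain = 20 log₁₀(0.6925) ≈ -3.19 dB
∠H = 43.71° − 112.54° = -68.83°

-3.2 dB, -68.8°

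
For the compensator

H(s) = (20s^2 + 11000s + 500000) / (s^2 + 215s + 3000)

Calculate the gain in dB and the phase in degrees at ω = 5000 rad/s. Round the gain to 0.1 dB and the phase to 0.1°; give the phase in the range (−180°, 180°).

Substitute s = j5000:
Numerator: 20(j5000)^2 + 11000(j5000) + 500000 = -499500000 + j55000000
Denominator: (j5000)^2 + 215(j5000) + 3000 = -24997000 + j1075000
|N| = √(499500000² + 55000000²) ≈ 5.0252e+08, ∠N ≈ 173.72°
|D| = √(24997000² + 1075000²) ≈ 2.502e+07, ∠D ≈ 177.54°
|H| = 5.0252e+08 / 2.502e+07 ≈ 20.085
Gain = 20 log₁₀(20.085) ≈ 26.06 dB
∠H = 173.72° − 177.54° = -3.82°

26.1 dB, -3.8°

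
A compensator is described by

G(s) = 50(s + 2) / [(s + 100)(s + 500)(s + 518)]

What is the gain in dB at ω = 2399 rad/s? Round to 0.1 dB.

At s = jω = j2399:
zero (s+2): 2 + j2399 → |·| = √(2²+2399²) = √5755205 ≈ 2399, ∠ = arctan(2399/2) ≈ 89.95°
pole (s+100): 100 + j2399 → |·| = √(100²+2399²) = √5765201 ≈ 2401.1, ∠ = arctan(2399/100) ≈ 87.61°
pole (s+500): 500 + j2399 → |·| = √(500²+2399²) = √6005201 ≈ 2450.6, ∠ = arctan(2399/500) ≈ 78.23°
pole (s+518): 518 + j2399 → |·| = √(518²+2399²) = √6023525 ≈ 2454.3, ∠ = arctan(2399/518) ≈ 77.82°
|G| = 50 · 2399 / 1.4441e+10 ≈ 8.3062e-06
Gain = 20 log₁₀(8.3062e-06) ≈ -101.61 dB

-101.6 dB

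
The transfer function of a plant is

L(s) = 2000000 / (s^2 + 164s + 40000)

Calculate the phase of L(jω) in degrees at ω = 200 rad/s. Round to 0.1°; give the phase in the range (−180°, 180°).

-90.0°

At s = jω = j200:
quadratic: (j200)² + 164·j200 + 40000 = 0 + j32800 → |·| ≈ 32800, ∠ ≈ 90.00°
∠L = 0.00° − 90.00° = -90.00°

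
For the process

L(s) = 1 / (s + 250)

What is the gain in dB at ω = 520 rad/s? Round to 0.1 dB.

-55.2 dB

Substitute s = j520:
Numerator: 1 = 1 + j0
Denominator: (j520) + 250 = 250 + j520
|N| = √(1² + 0²) ≈ 1, ∠N ≈ 0.00°
|D| = √(250² + 520²) ≈ 576.97, ∠D ≈ 64.32°
|L| = 1 / 576.97 ≈ 0.0017332
Gain = 20 log₁₀(0.0017332) ≈ -55.22 dB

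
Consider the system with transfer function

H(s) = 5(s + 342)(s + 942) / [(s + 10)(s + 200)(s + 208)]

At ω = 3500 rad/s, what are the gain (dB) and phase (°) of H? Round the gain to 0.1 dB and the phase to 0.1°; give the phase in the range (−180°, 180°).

-56.6 dB, -103.8°

At s = jω = j3500:
zero (s+342): 342 + j3500 → |·| = √(342²+3500²) = √12366964 ≈ 3516.7, ∠ = arctan(3500/342) ≈ 84.42°
zero (s+942): 942 + j3500 → |·| = √(942²+3500²) = √13137364 ≈ 3624.6, ∠ = arctan(3500/942) ≈ 74.94°
pole (s+10): 10 + j3500 → |·| = √(10²+3500²) = √12250100 ≈ 3500, ∠ = arctan(3500/10) ≈ 89.84°
pole (s+200): 200 + j3500 → |·| = √(200²+3500²) = √12290000 ≈ 3505.7, ∠ = arctan(3500/200) ≈ 86.73°
pole (s+208): 208 + j3500 → |·| = √(208²+3500²) = √12293264 ≈ 3506.2, ∠ = arctan(3500/208) ≈ 86.60°
|H| = 5 · 1.2747e+07 / 4.3021e+10 ≈ 0.0014815
Gain = 20 log₁₀(0.0014815) ≈ -56.59 dB
∠H = 159.36° − 263.17° = -103.81°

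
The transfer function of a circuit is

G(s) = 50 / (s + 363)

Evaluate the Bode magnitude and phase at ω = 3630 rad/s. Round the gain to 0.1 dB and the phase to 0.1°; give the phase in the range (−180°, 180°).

Substitute s = j3630:
Numerator: 50 = 50 + j0
Denominator: (j3630) + 363 = 363 + j3630
|N| = √(50² + 0²) ≈ 50, ∠N ≈ 0.00°
|D| = √(363² + 3630²) ≈ 3648.1, ∠D ≈ 84.29°
|G| = 50 / 3648.1 ≈ 0.013706
Gain = 20 log₁₀(0.013706) ≈ -37.26 dB
∠G = 0.00° − 84.29° = -84.29°

-37.3 dB, -84.3°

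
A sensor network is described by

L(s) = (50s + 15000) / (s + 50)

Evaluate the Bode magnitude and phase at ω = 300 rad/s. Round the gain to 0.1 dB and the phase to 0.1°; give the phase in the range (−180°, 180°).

36.9 dB, -35.5°

Substitute s = j300:
Numerator: 50(j300) + 15000 = 15000 + j15000
Denominator: (j300) + 50 = 50 + j300
|N| = √(15000² + 15000²) ≈ 21213, ∠N ≈ 45.00°
|D| = √(50² + 300²) ≈ 304.14, ∠D ≈ 80.54°
|L| = 21213 / 304.14 ≈ 69.747
Gain = 20 log₁₀(69.747) ≈ 36.87 dB
∠L = 45.00° − 80.54° = -35.54°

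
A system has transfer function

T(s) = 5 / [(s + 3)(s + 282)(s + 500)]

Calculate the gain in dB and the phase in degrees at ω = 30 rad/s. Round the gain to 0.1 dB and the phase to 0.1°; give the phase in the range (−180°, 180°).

-118.7 dB, -93.8°

At s = jω = j30:
pole (s+3): 3 + j30 → |·| = √(3²+30²) = √909 ≈ 30.15, ∠ = arctan(30/3) ≈ 84.29°
pole (s+282): 282 + j30 → |·| = √(282²+30²) = √80424 ≈ 283.59, ∠ = arctan(30/282) ≈ 6.07°
pole (s+500): 500 + j30 → |·| = √(500²+30²) = √250900 ≈ 500.9, ∠ = arctan(30/500) ≈ 3.43°
|T| = 5 / 4.2828e+06 ≈ 1.1675e-06
Gain = 20 log₁₀(1.1675e-06) ≈ -118.65 dB
∠T = 0.00° − 93.79° = -93.79°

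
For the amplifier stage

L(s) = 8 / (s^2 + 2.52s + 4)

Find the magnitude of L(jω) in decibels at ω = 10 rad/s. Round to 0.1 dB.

-21.9 dB

At s = jω = j10:
quadratic: (j10)² + 2.52·j10 + 4 = -96 + j25.2 → |·| ≈ 99.252, ∠ ≈ 165.29°
|L| = 8 / 99.252 ≈ 0.080603
Gain = 20 log₁₀(0.080603) ≈ -21.87 dB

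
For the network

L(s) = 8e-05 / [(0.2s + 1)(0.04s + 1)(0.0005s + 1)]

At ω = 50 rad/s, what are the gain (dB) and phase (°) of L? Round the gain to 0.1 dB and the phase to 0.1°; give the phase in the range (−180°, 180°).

-109.0 dB, -149.2°

At ω = 50 rad/s:
pole (1 + j50·0.2) = 1 + j10 → |·| ≈ 10.05, ∠ ≈ 84.29°
pole (1 + j50·0.04) = 1 + j2 → |·| ≈ 2.2361, ∠ ≈ 63.43°
pole (1 + j50·0.0005) = 1 + j0.025 → |·| ≈ 1.0003, ∠ ≈ 1.43°
|L| = 8e-05 · 1 / (10.05 · 2.2361 · 1.0003) ≈ 3.5588e-06
Gain = 20 log₁₀(3.5588e-06) ≈ -108.97 dB
∠L = (0°) − (84.29° + 63.43° + 1.43°) = -149.15°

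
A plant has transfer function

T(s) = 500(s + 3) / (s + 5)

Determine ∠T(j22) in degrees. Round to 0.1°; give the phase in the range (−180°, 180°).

5.0°

At s = jω = j22:
zero (s+3): 3 + j22 → |·| = √(3²+22²) = √493 ≈ 22.204, ∠ = arctan(22/3) ≈ 82.23°
pole (s+5): 5 + j22 → |·| = √(5²+22²) = √509 ≈ 22.561, ∠ = arctan(22/5) ≈ 77.20°
∠T = 82.23° − 77.20° = 5.03°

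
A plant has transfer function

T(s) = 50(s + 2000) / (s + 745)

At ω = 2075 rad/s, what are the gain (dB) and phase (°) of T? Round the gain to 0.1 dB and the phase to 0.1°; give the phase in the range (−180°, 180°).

36.3 dB, -24.2°

At s = jω = j2075:
zero (s+2000): 2000 + j2075 → |·| = √(2000²+2075²) = √8305625 ≈ 2881.9, ∠ = arctan(2075/2000) ≈ 46.05°
pole (s+745): 745 + j2075 → |·| = √(745²+2075²) = √4860650 ≈ 2204.7, ∠ = arctan(2075/745) ≈ 70.25°
|T| = 50 · 2881.9 / 2204.7 ≈ 65.358
Gain = 20 log₁₀(65.358) ≈ 36.31 dB
∠T = 46.05° − 70.25° = -24.20°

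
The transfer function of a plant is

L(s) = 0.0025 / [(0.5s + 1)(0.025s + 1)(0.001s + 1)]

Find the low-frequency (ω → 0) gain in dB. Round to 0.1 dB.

-52.0 dB

L(0) = 0.0025 · 1 / 1 = 0.0025
20 log₁₀(0.0025) ≈ -52.04 dB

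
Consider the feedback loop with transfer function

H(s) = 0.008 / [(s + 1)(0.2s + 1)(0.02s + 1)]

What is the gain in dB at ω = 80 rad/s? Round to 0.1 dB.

At ω = 80 rad/s:
pole (1 + j80·1) = 1 + j80 → |·| ≈ 80.006, ∠ ≈ 89.28°
pole (1 + j80·0.2) = 1 + j16 → |·| ≈ 16.031, ∠ ≈ 86.42°
pole (1 + j80·0.02) = 1 + j1.6 → |·| ≈ 1.8868, ∠ ≈ 57.99°
|H| = 0.008 · 1 / (80.006 · 16.031 · 1.8868) ≈ 3.3058e-06
Gain = 20 log₁₀(3.3058e-06) ≈ -109.61 dB

-109.6 dB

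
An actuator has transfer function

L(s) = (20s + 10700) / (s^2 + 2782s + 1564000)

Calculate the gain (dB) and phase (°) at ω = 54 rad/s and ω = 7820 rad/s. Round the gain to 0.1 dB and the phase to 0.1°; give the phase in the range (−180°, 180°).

ω = 54: -43.3 dB, 0.3°; ω = 7820: -52.1 dB, -73.9°

Substitute s = j54:
Numerator: 20(j54) + 10700 = 10700 + j1080
Denominator: (j54)^2 + 2782(j54) + 1564000 = 1561084 + j150228
|N| = √(10700² + 1080²) ≈ 10754, ∠N ≈ 5.76°
|D| = √(1561084² + 150228²) ≈ 1.5683e+06, ∠D ≈ 5.50°
|L| = 10754 / 1.5683e+06 ≈ 0.0068571
Gain = 20 log₁₀(0.0068571) ≈ -43.28 dB
∠L = 5.76° − 5.50° = 0.26°

Substitute s = j7820:
Numerator: 20(j7820) + 10700 = 10700 + j156400
Denominator: (j7820)^2 + 2782(j7820) + 1564000 = -59588400 + j21755240
|N| = √(10700² + 156400²) ≈ 1.5677e+05, ∠N ≈ 86.09°
|D| = √(59588400² + 21755240²) ≈ 6.3436e+07, ∠D ≈ 159.94°
|L| = 1.5677e+05 / 6.3436e+07 ≈ 0.0024713
Gain = 20 log₁₀(0.0024713) ≈ -52.14 dB
∠L = 86.09° − 159.94° = -73.85°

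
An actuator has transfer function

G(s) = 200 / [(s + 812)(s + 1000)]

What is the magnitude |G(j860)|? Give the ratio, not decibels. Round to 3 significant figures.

0.000128

At s = jω = j860:
pole (s+812): 812 + j860 → |·| = √(812²+860²) = √1398944 ≈ 1182.8, ∠ = arctan(860/812) ≈ 46.64°
pole (s+1000): 1000 + j860 → |·| = √(1000²+860²) = √1739600 ≈ 1318.9, ∠ = arctan(860/1000) ≈ 40.70°
|G| = 200 / 1.56e+06 ≈ 0.00012821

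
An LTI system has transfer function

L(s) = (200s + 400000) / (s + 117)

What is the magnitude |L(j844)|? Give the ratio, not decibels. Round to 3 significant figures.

510

Substitute s = j844:
Numerator: 200(j844) + 400000 = 400000 + j168800
Denominator: (j844) + 117 = 117 + j844
|N| = √(400000² + 168800²) ≈ 4.3416e+05, ∠N ≈ 22.88°
|D| = √(117² + 844²) ≈ 852.07, ∠D ≈ 82.11°
|L| = 4.3416e+05 / 852.07 ≈ 509.54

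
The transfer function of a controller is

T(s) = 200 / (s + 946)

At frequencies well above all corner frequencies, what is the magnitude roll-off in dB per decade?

-20 dB/decade

Each pole contributes −20 dB/decade at high frequency; each zero contributes +20 dB/decade.
Net: 0 zero(s) − 1 pole(s) → -20 dB/decade.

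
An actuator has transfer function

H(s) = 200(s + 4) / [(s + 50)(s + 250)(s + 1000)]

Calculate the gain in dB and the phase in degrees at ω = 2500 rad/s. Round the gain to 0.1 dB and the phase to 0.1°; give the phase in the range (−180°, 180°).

At s = jω = j2500:
zero (s+4): 4 + j2500 → |·| = √(4²+2500²) = √6250016 ≈ 2500, ∠ = arctan(2500/4) ≈ 89.91°
pole (s+50): 50 + j2500 → |·| = √(50²+2500²) = √6252500 ≈ 2500.5, ∠ = arctan(2500/50) ≈ 88.85°
pole (s+250): 250 + j2500 → |·| = √(250²+2500²) = √6312500 ≈ 2512.5, ∠ = arctan(2500/250) ≈ 84.29°
pole (s+1000): 1000 + j2500 → |·| = √(1000²+2500²) = √7250000 ≈ 2692.6, ∠ = arctan(2500/1000) ≈ 68.20°
|H| = 200 · 2500 / 1.6916e+10 ≈ 2.9558e-05
Gain = 20 log₁₀(2.9558e-05) ≈ -90.59 dB
∠H = 89.91° − 241.34° = -151.43°

-90.6 dB, -151.4°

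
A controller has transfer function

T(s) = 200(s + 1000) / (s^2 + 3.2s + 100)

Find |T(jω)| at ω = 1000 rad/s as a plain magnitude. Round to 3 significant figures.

0.283

At s = jω = j1000:
zero (s+1000): 1000 + j1000 → |·| = √(1000²+1000²) = √2000000 ≈ 1414.2, ∠ = arctan(1000/1000) ≈ 45.00°
quadratic: (j1000)² + 3.2·j1000 + 100 = -999900 + j3200 → |·| ≈ 9.9991e+05, ∠ ≈ 179.82°
|T| = 200 · 1414.2 / 9.9991e+05 ≈ 0.28287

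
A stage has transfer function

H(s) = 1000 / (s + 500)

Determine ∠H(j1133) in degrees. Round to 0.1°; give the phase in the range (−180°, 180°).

-66.2°

At s = jω = j1133:
pole (s+500): 500 + j1133 → |·| = √(500²+1133²) = √1533689 ≈ 1238.4, ∠ = arctan(1133/500) ≈ 66.19°
∠H = 0.00° − 66.19° = -66.19°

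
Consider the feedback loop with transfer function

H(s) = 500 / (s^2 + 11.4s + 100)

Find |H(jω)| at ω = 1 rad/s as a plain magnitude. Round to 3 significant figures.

5.02

At s = jω = j1:
quadratic: (j1)² + 11.4·j1 + 100 = 99 + j11.4 → |·| ≈ 99.654, ∠ ≈ 6.57°
|H| = 500 / 99.654 ≈ 5.0174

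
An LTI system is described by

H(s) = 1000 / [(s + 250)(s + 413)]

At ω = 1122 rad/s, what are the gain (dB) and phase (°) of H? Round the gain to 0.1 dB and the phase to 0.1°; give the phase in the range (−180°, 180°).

-62.8 dB, -147.2°

At s = jω = j1122:
pole (s+250): 250 + j1122 → |·| = √(250²+1122²) = √1321384 ≈ 1149.5, ∠ = arctan(1122/250) ≈ 77.44°
pole (s+413): 413 + j1122 → |·| = √(413²+1122²) = √1429453 ≈ 1195.6, ∠ = arctan(1122/413) ≈ 69.79°
|H| = 1000 / 1.3743e+06 ≈ 0.00072764
Gain = 20 log₁₀(0.00072764) ≈ -62.76 dB
∠H = 0.00° − 147.23° = -147.23°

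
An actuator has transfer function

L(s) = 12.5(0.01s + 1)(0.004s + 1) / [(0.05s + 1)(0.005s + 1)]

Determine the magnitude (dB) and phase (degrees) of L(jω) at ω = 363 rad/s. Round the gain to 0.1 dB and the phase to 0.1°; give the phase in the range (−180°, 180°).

6.9 dB, -18.0°

At ω = 363 rad/s:
zero (1 + j363·0.01) = 1 + j3.63 → |·| ≈ 3.7652, ∠ ≈ 74.60°
zero (1 + j363·0.004) = 1 + j1.452 → |·| ≈ 1.763, ∠ ≈ 55.44°
pole (1 + j363·0.05) = 1 + j18.15 → |·| ≈ 18.178, ∠ ≈ 86.85°
pole (1 + j363·0.005) = 1 + j1.815 → |·| ≈ 2.0723, ∠ ≈ 61.15°
|L| = 12.5 · 3.7652 · 1.763 / (18.178 · 2.0723) ≈ 2.2027
Gain = 20 log₁₀(2.2027) ≈ 6.86 dB
∠L = (74.60° + 55.44°) − (86.85° + 61.15°) = -17.96°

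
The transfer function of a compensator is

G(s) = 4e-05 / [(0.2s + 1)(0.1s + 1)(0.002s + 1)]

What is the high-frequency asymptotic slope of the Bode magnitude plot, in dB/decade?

Each pole contributes −20 dB/decade at high frequency; each zero contributes +20 dB/decade.
Net: 0 zero(s) − 3 pole(s) → -60 dB/decade.

-60 dB/decade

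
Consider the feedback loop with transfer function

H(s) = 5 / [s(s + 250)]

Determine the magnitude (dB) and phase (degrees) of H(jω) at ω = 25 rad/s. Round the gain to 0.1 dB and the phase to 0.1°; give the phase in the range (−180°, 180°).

At s = jω = j25:
pole (s+250): 250 + j25 → |·| = √(250²+25²) = √63125 ≈ 251.25, ∠ = arctan(25/250) ≈ 5.71°
pole at origin: |s| = 25, ∠ = 90.00° (in denominator)
|H| = 5 / 6281.2 ≈ 0.00079603
Gain = 20 log₁₀(0.00079603) ≈ -61.98 dB
∠H = 0.00° − 95.71° = -95.71°

-62.0 dB, -95.7°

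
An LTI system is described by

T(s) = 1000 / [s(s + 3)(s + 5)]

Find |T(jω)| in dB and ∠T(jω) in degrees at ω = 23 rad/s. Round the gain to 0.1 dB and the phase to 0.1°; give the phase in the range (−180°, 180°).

At s = jω = j23:
pole (s+3): 3 + j23 → |·| = √(3²+23²) = √538 ≈ 23.195, ∠ = arctan(23/3) ≈ 82.57°
pole (s+5): 5 + j23 → |·| = √(5²+23²) = √554 ≈ 23.537, ∠ = arctan(23/5) ≈ 77.74°
pole at origin: |s| = 23, ∠ = 90.00° (in denominator)
|T| = 1000 / 12557 ≈ 0.079637
Gain = 20 log₁₀(0.079637) ≈ -21.98 dB
∠T = 0.00° − 250.31° = -250.31° ≡ 109.69° (principal value)

-22.0 dB, 109.7°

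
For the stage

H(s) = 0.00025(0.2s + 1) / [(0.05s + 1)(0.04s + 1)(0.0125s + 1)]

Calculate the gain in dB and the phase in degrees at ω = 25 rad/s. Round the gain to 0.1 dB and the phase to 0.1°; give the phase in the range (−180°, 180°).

At ω = 25 rad/s:
zero (1 + j25·0.2) = 1 + j5 → |·| ≈ 5.099, ∠ ≈ 78.69°
pole (1 + j25·0.05) = 1 + j1.25 → |·| ≈ 1.6008, ∠ ≈ 51.34°
pole (1 + j25·0.04) = 1 + j1 → |·| ≈ 1.4142, ∠ ≈ 45.00°
pole (1 + j25·0.0125) = 1 + j0.3125 → |·| ≈ 1.0477, ∠ ≈ 17.35°
|H| = 0.00025 · 5.099 / (1.6008 · 1.4142 · 1.0477) ≈ 0.00053745
Gain = 20 log₁₀(0.00053745) ≈ -65.39 dB
∠H = (78.69°) − (51.34° + 45.00° + 17.35°) = -35.00°

-65.4 dB, -35.0°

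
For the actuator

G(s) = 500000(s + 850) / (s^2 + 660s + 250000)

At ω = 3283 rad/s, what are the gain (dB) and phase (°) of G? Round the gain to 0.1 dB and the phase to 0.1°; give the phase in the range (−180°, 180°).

At s = jω = j3283:
zero (s+850): 850 + j3283 → |·| = √(850²+3283²) = √11500589 ≈ 3391.3, ∠ = arctan(3283/850) ≈ 75.48°
quadratic: (j3283)² + 660·j3283 + 250000 = -10528089 + j2166780 → |·| ≈ 1.0749e+07, ∠ ≈ 168.37°
|G| = 500000 · 3391.3 / 1.0749e+07 ≈ 157.75
Gain = 20 log₁₀(157.75) ≈ 43.96 dB
∠G = 75.48° − 168.37° = -92.89°

44.0 dB, -92.9°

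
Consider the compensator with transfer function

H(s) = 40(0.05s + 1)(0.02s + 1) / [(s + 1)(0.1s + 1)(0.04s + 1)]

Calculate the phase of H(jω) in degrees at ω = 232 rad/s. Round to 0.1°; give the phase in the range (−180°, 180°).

At ω = 232 rad/s:
zero (1 + j232·0.05) = 1 + j11.6 → |·| ≈ 11.643, ∠ ≈ 85.07°
zero (1 + j232·0.02) = 1 + j4.64 → |·| ≈ 4.7465, ∠ ≈ 77.84°
pole (1 + j232·1) = 1 + j232 → |·| ≈ 232, ∠ ≈ 89.75°
pole (1 + j232·0.1) = 1 + j23.2 → |·| ≈ 23.222, ∠ ≈ 87.53°
pole (1 + j232·0.04) = 1 + j9.28 → |·| ≈ 9.3337, ∠ ≈ 83.85°
∠H = (85.07° + 77.84°) − (89.75° + 87.53° + 83.85°) = -98.22°

-98.2°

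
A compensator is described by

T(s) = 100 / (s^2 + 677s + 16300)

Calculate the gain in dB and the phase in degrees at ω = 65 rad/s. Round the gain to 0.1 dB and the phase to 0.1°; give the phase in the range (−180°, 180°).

Substitute s = j65:
Numerator: 100 = 100 + j0
Denominator: (j65)^2 + 677(j65) + 16300 = 12075 + j44005
|N| = √(100² + 0²) ≈ 100, ∠N ≈ 0.00°
|D| = √(12075² + 44005²) ≈ 45632, ∠D ≈ 74.66°
|T| = 100 / 45632 ≈ 0.0021914
Gain = 20 log₁₀(0.0021914) ≈ -53.19 dB
∠T = 0.00° − 74.66° = -74.66°

-53.2 dB, -74.7°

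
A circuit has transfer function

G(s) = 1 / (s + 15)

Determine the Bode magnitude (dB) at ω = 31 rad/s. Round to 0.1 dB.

-30.7 dB

At s = jω = j31:
pole (s+15): 15 + j31 → |·| = √(15²+31²) = √1186 ≈ 34.438, ∠ = arctan(31/15) ≈ 64.18°
|G| = 1 / 34.438 ≈ 0.029038
Gain = 20 log₁₀(0.029038) ≈ -30.74 dB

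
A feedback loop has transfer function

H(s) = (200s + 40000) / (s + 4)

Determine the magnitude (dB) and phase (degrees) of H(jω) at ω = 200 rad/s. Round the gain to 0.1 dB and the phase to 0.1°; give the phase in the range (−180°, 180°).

49.0 dB, -43.9°

Substitute s = j200:
Numerator: 200(j200) + 40000 = 40000 + j40000
Denominator: (j200) + 4 = 4 + j200
|N| = √(40000² + 40000²) ≈ 56569, ∠N ≈ 45.00°
|D| = √(4² + 200²) ≈ 200.04, ∠D ≈ 88.85°
|H| = 56569 / 200.04 ≈ 282.79
Gain = 20 log₁₀(282.79) ≈ 49.03 dB
∠H = 45.00° − 88.85° = -43.85°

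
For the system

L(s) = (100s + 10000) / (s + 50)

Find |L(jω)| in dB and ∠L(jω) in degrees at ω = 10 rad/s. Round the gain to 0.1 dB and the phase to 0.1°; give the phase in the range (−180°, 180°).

45.9 dB, -5.6°

Substitute s = j10:
Numerator: 100(j10) + 10000 = 10000 + j1000
Denominator: (j10) + 50 = 50 + j10
|N| = √(10000² + 1000²) ≈ 10050, ∠N ≈ 5.71°
|D| = √(50² + 10²) ≈ 50.99, ∠D ≈ 11.31°
|L| = 10050 / 50.99 ≈ 197.1
Gain = 20 log₁₀(197.1) ≈ 45.89 dB
∠L = 5.71° − 11.31° = -5.60°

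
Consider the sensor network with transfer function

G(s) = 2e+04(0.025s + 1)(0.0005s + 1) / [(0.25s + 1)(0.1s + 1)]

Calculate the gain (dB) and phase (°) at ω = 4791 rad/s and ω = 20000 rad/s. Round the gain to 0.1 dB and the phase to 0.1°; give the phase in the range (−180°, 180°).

ω = 4791: 20.7 dB, -23.0°; ω = 20000: 20.0 dB, -5.8°

At ω = 4791 rad/s:
zero (1 + j4791·0.025) = 1 + j119.775 → |·| ≈ 119.78, ∠ ≈ 89.52°
zero (1 + j4791·0.0005) = 1 + j2.3955 → |·| ≈ 2.5958, ∠ ≈ 67.34°
pole (1 + j4791·0.25) = 1 + j1197.75 → |·| ≈ 1197.8, ∠ ≈ 89.95°
pole (1 + j4791·0.1) = 1 + j479.1 → |·| ≈ 479.1, ∠ ≈ 89.88°
|G| = 2e+04 · 119.78 · 2.5958 / (1197.8 · 479.1) ≈ 10.836
Gain = 20 log₁₀(10.836) ≈ 20.70 dB
∠G = (89.52° + 67.34°) − (89.95° + 89.88°) = -22.97°

At ω = 20000 rad/s:
zero (1 + j20000·0.025) = 1 + j500 → |·| ≈ 500, ∠ ≈ 89.89°
zero (1 + j20000·0.0005) = 1 + j10 → |·| ≈ 10.05, ∠ ≈ 84.29°
pole (1 + j20000·0.25) = 1 + j5000 → |·| ≈ 5000, ∠ ≈ 89.99°
pole (1 + j20000·0.1) = 1 + j2000 → |·| ≈ 2000, ∠ ≈ 89.97°
|G| = 2e+04 · 500 · 10.05 / (5000 · 2000) ≈ 10.05
Gain = 20 log₁₀(10.05) ≈ 20.04 dB
∠G = (89.89° + 84.29°) − (89.99° + 89.97°) = -5.78°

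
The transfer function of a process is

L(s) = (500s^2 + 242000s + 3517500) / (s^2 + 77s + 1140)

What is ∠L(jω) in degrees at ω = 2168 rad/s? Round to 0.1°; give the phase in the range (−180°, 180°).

-10.6°

Substitute s = j2168:
Numerator: 500(j2168)^2 + 242000(j2168) + 3517500 = -2346594500 + j524656000
Denominator: (j2168)^2 + 77(j2168) + 1140 = -4699084 + j166936
|N| = √(2346594500² + 524656000²) ≈ 2.4045e+09, ∠N ≈ 167.40°
|D| = √(4699084² + 166936²) ≈ 4.702e+06, ∠D ≈ 177.97°
∠L = 167.40° − 177.97° = -10.57°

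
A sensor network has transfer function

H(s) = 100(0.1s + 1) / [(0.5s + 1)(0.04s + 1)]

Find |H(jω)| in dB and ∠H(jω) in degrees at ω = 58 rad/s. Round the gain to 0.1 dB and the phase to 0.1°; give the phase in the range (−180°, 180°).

At ω = 58 rad/s:
zero (1 + j58·0.1) = 1 + j5.8 → |·| ≈ 5.8856, ∠ ≈ 80.22°
pole (1 + j58·0.5) = 1 + j29 → |·| ≈ 29.017, ∠ ≈ 88.03°
pole (1 + j58·0.04) = 1 + j2.32 → |·| ≈ 2.5263, ∠ ≈ 66.68°
|H| = 100 · 5.8856 / (29.017 · 2.5263) ≈ 8.0288
Gain = 20 log₁₀(8.0288) ≈ 18.09 dB
∠H = (80.22°) − (88.03° + 66.68°) = -74.49°

18.1 dB, -74.5°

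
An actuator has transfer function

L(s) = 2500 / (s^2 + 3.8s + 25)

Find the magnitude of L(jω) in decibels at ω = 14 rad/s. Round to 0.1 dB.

22.9 dB

At s = jω = j14:
quadratic: (j14)² + 3.8·j14 + 25 = -171 + j53.2 → |·| ≈ 179.08, ∠ ≈ 162.72°
|L| = 2500 / 179.08 ≈ 13.96
Gain = 20 log₁₀(13.96) ≈ 22.90 dB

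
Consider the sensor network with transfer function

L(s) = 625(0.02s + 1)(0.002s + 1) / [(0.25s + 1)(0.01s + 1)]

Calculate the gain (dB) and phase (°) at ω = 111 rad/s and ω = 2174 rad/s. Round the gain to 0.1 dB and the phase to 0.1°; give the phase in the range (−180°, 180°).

At ω = 111 rad/s:
zero (1 + j111·0.02) = 1 + j2.22 → |·| ≈ 2.4348, ∠ ≈ 65.75°
zero (1 + j111·0.002) = 1 + j0.222 → |·| ≈ 1.0243, ∠ ≈ 12.52°
pole (1 + j111·0.25) = 1 + j27.75 → |·| ≈ 27.768, ∠ ≈ 87.94°
pole (1 + j111·0.01) = 1 + j1.11 → |·| ≈ 1.494, ∠ ≈ 47.98°
|L| = 625 · 2.4348 · 1.0243 / (27.768 · 1.494) ≈ 37.573
Gain = 20 log₁₀(37.573) ≈ 31.50 dB
∠L = (65.75° + 12.52°) − (87.94° + 47.98°) = -57.65°

At ω = 2174 rad/s:
zero (1 + j2174·0.02) = 1 + j43.48 → |·| ≈ 43.491, ∠ ≈ 88.68°
zero (1 + j2174·0.002) = 1 + j4.348 → |·| ≈ 4.4615, ∠ ≈ 77.05°
pole (1 + j2174·0.25) = 1 + j543.5 → |·| ≈ 543.5, ∠ ≈ 89.89°
pole (1 + j2174·0.01) = 1 + j21.74 → |·| ≈ 21.763, ∠ ≈ 87.37°
|L| = 625 · 43.491 · 4.4615 / (543.5 · 21.763) ≈ 10.253
Gain = 20 log₁₀(10.253) ≈ 20.22 dB
∠L = (88.68° + 77.05°) − (89.89° + 87.37°) = -11.53°

ω = 111: 31.5 dB, -57.7°; ω = 2174: 20.2 dB, -11.5°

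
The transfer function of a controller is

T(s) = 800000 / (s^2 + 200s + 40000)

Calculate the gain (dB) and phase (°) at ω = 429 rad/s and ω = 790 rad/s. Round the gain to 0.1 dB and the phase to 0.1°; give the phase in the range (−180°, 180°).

ω = 429: 13.6 dB, -149.2°; ω = 790: 2.4 dB, -164.9°

At s = jω = j429:
quadratic: (j429)² + 200·j429 + 40000 = -144041 + j85800 → |·| ≈ 1.6766e+05, ∠ ≈ 149.22°
|T| = 800000 / 1.6766e+05 ≈ 4.7716
Gain = 20 log₁₀(4.7716) ≈ 13.57 dB
∠T = 0.00° − 149.22° = -149.22°

At s = jω = j790:
quadratic: (j790)² + 200·j790 + 40000 = -584100 + j158000 → |·| ≈ 6.0509e+05, ∠ ≈ 164.86°
|T| = 800000 / 6.0509e+05 ≈ 1.3221
Gain = 20 log₁₀(1.3221) ≈ 2.43 dB
∠T = 0.00° − 164.86° = -164.86°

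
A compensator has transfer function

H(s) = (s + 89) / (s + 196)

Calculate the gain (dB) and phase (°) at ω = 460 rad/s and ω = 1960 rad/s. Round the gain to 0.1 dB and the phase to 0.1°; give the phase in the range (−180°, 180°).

Substitute s = j460:
Numerator: (j460) + 89 = 89 + j460
Denominator: (j460) + 196 = 196 + j460
|N| = √(89² + 460²) ≈ 468.53, ∠N ≈ 79.05°
|D| = √(196² + 460²) ≈ 500.02, ∠D ≈ 66.92°
|H| = 468.53 / 500.02 ≈ 0.93702
Gain = 20 log₁₀(0.93702) ≈ -0.57 dB
∠H = 79.05° − 66.92° = 12.13°

Substitute s = j1960:
Numerator: (j1960) + 89 = 89 + j1960
Denominator: (j1960) + 196 = 196 + j1960
|N| = √(89² + 1960²) ≈ 1962, ∠N ≈ 87.40°
|D| = √(196² + 1960²) ≈ 1969.8, ∠D ≈ 84.29°
|H| = 1962 / 1969.8 ≈ 0.99604
Gain = 20 log₁₀(0.99604) ≈ -0.03 dB
∠H = 87.40° − 84.29° = 3.11°

ω = 460: -0.6 dB, 12.1°; ω = 1960: -0.0 dB, 3.1°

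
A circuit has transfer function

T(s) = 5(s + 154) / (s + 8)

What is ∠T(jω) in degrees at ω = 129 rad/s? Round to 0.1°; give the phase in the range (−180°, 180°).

At s = jω = j129:
zero (s+154): 154 + j129 → |·| = √(154²+129²) = √40357 ≈ 200.89, ∠ = arctan(129/154) ≈ 39.95°
pole (s+8): 8 + j129 → |·| = √(8²+129²) = √16705 ≈ 129.25, ∠ = arctan(129/8) ≈ 86.45°
∠T = 39.95° − 86.45° = -46.50°

-46.5°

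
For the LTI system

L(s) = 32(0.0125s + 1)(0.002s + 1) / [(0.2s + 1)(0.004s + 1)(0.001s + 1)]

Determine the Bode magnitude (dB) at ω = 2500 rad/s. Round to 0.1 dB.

-8.5 dB

At ω = 2500 rad/s:
zero (1 + j2500·0.0125) = 1 + j31.25 → |·| ≈ 31.266, ∠ ≈ 88.17°
zero (1 + j2500·0.002) = 1 + j5 → |·| ≈ 5.099, ∠ ≈ 78.69°
pole (1 + j2500·0.2) = 1 + j500 → |·| ≈ 500, ∠ ≈ 89.89°
pole (1 + j2500·0.004) = 1 + j10 → |·| ≈ 10.05, ∠ ≈ 84.29°
pole (1 + j2500·0.001) = 1 + j2.5 → |·| ≈ 2.6926, ∠ ≈ 68.20°
|L| = 32 · 31.266 · 5.099 / (500 · 10.05 · 2.6926) ≈ 0.37705
Gain = 20 log₁₀(0.37705) ≈ -8.47 dB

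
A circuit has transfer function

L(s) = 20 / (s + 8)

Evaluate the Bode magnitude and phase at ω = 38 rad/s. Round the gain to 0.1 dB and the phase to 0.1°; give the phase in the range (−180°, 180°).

Substitute s = j38:
Numerator: 20 = 20 + j0
Denominator: (j38) + 8 = 8 + j38
|N| = √(20² + 0²) ≈ 20, ∠N ≈ 0.00°
|D| = √(8² + 38²) ≈ 38.833, ∠D ≈ 78.11°
|L| = 20 / 38.833 ≈ 0.51503
Gain = 20 log₁₀(0.51503) ≈ -5.76 dB
∠L = 0.00° − 78.11° = -78.11°

-5.8 dB, -78.1°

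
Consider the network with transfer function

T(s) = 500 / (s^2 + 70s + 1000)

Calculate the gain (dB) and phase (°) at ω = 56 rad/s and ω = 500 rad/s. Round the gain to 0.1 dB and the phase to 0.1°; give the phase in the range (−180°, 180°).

ω = 56: -19.0 dB, -118.6°; ω = 500: -54.0 dB, -172.0°

Substitute s = j56:
Numerator: 500 = 500 + j0
Denominator: (j56)^2 + 70(j56) + 1000 = -2136 + j3920
|N| = √(500² + 0²) ≈ 500, ∠N ≈ 0.00°
|D| = √(2136² + 3920²) ≈ 4464.2, ∠D ≈ 118.59°
|T| = 500 / 4464.2 ≈ 0.112
Gain = 20 log₁₀(0.112) ≈ -19.02 dB
∠T = 0.00° − 118.59° = -118.59°

Substitute s = j500:
Numerator: 500 = 500 + j0
Denominator: (j500)^2 + 70(j500) + 1000 = -249000 + j35000
|N| = √(500² + 0²) ≈ 500, ∠N ≈ 0.00°
|D| = √(249000² + 35000²) ≈ 2.5145e+05, ∠D ≈ 172.00°
|T| = 500 / 2.5145e+05 ≈ 0.0019885
Gain = 20 log₁₀(0.0019885) ≈ -54.03 dB
∠T = 0.00° − 172.00° = -172.00°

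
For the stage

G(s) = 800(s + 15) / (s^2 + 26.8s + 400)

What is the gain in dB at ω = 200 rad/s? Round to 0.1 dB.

At s = jω = j200:
zero (s+15): 15 + j200 → |·| = √(15²+200²) = √40225 ≈ 200.56, ∠ = arctan(200/15) ≈ 85.71°
quadratic: (j200)² + 26.8·j200 + 400 = -39600 + j5360 → |·| ≈ 39961, ∠ ≈ 172.29°
|G| = 800 · 200.56 / 39961 ≈ 4.0151
Gain = 20 log₁₀(4.0151) ≈ 12.07 dB

12.1 dB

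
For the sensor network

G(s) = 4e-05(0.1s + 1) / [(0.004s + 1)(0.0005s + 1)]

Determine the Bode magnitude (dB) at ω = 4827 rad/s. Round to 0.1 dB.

At ω = 4827 rad/s:
zero (1 + j4827·0.1) = 1 + j482.7 → |·| ≈ 482.7, ∠ ≈ 89.88°
pole (1 + j4827·0.004) = 1 + j19.308 → |·| ≈ 19.334, ∠ ≈ 87.04°
pole (1 + j4827·0.0005) = 1 + j2.4135 → |·| ≈ 2.6125, ∠ ≈ 67.49°
|G| = 4e-05 · 482.7 / (19.334 · 2.6125) ≈ 0.00038226
Gain = 20 log₁₀(0.00038226) ≈ -68.35 dB

-68.4 dB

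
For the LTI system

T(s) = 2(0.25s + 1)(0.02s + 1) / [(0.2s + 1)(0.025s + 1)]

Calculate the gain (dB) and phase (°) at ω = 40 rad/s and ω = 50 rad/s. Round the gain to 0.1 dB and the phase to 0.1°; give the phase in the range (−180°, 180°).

ω = 40: 7.1 dB, -4.9°; ω = 50: 6.9 dB, -5.2°

At ω = 40 rad/s:
zero (1 + j40·0.25) = 1 + j10 → |·| ≈ 10.05, ∠ ≈ 84.29°
zero (1 + j40·0.02) = 1 + j0.8 → |·| ≈ 1.2806, ∠ ≈ 38.66°
pole (1 + j40·0.2) = 1 + j8 → |·| ≈ 8.0623, ∠ ≈ 82.87°
pole (1 + j40·0.025) = 1 + j1 → |·| ≈ 1.4142, ∠ ≈ 45.00°
|T| = 2 · 10.05 · 1.2806 / (8.0623 · 1.4142) ≈ 2.2576
Gain = 20 log₁₀(2.2576) ≈ 7.07 dB
∠T = (84.29° + 38.66°) − (82.87° + 45.00°) = -4.92°

At ω = 50 rad/s:
zero (1 + j50·0.25) = 1 + j12.5 → |·| ≈ 12.54, ∠ ≈ 85.43°
zero (1 + j50·0.02) = 1 + j1 → |·| ≈ 1.4142, ∠ ≈ 45.00°
pole (1 + j50·0.2) = 1 + j10 → |·| ≈ 10.05, ∠ ≈ 84.29°
pole (1 + j50·0.025) = 1 + j1.25 → |·| ≈ 1.6008, ∠ ≈ 51.34°
|T| = 2 · 12.54 · 1.4142 / (10.05 · 1.6008) ≈ 2.2046
Gain = 20 log₁₀(2.2046) ≈ 6.87 dB
∠T = (85.43° + 45.00°) − (84.29° + 51.34°) = -5.20°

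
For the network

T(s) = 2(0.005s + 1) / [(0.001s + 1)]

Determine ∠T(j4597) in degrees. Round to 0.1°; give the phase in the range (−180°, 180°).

9.8°

At ω = 4597 rad/s:
zero (1 + j4597·0.005) = 1 + j22.985 → |·| ≈ 23.007, ∠ ≈ 87.51°
pole (1 + j4597·0.001) = 1 + j4.597 → |·| ≈ 4.7045, ∠ ≈ 77.73°
∠T = (87.51°) − (77.73°) = 9.78°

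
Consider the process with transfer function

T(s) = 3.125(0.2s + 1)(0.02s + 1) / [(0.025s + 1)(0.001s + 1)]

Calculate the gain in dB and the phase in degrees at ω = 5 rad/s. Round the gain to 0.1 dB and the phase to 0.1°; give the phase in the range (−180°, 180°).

At ω = 5 rad/s:
zero (1 + j5·0.2) = 1 + j1 → |·| ≈ 1.4142, ∠ ≈ 45.00°
zero (1 + j5·0.02) = 1 + j0.1 → |·| ≈ 1.005, ∠ ≈ 5.71°
pole (1 + j5·0.025) = 1 + j0.125 → |·| ≈ 1.0078, ∠ ≈ 7.13°
pole (1 + j5·0.001) = 1 + j0.005 → |·| ≈ 1, ∠ ≈ 0.29°
|T| = 3.125 · 1.4142 · 1.005 / (1.0078 · 1) ≈ 4.4071
Gain = 20 log₁₀(4.4071) ≈ 12.88 dB
∠T = (45.00° + 5.71°) − (7.13° + 0.29°) = 43.29°

12.9 dB, 43.3°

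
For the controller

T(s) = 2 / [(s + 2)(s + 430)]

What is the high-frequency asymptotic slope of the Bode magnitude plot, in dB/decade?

Each pole contributes −20 dB/decade at high frequency; each zero contributes +20 dB/decade.
Net: 0 zero(s) − 2 pole(s) → -40 dB/decade.

-40 dB/decade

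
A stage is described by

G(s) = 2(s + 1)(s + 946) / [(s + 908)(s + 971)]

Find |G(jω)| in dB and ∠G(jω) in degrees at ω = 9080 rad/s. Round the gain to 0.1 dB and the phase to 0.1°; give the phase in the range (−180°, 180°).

6.0 dB, 5.9°

At s = jω = j9080:
zero (s+1): 1 + j9080 → |·| = √(1²+9080²) = √82446401 ≈ 9080, ∠ = arctan(9080/1) ≈ 89.99°
zero (s+946): 946 + j9080 → |·| = √(946²+9080²) = √83341316 ≈ 9129.1, ∠ = arctan(9080/946) ≈ 84.05°
pole (s+908): 908 + j9080 → |·| = √(908²+9080²) = √83270864 ≈ 9125.3, ∠ = arctan(9080/908) ≈ 84.29°
pole (s+971): 971 + j9080 → |·| = √(971²+9080²) = √83389241 ≈ 9131.8, ∠ = arctan(9080/971) ≈ 83.90°
|G| = 2 · 8.2892e+07 / 8.333e+07 ≈ 1.9895
Gain = 20 log₁₀(1.9895) ≈ 5.97 dB
∠G = 174.04° − 168.19° = 5.85°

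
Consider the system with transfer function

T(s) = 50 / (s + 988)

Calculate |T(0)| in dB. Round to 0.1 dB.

-25.9 dB

T(0) = 50 / 988 ≈ 0.050607
20 log₁₀(0.050607) ≈ -25.92 dB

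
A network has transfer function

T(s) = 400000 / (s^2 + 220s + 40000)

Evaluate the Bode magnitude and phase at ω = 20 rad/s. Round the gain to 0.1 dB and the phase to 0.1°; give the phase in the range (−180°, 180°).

20.0 dB, -6.3°

At s = jω = j20:
quadratic: (j20)² + 220·j20 + 40000 = 39600 + j4400 → |·| ≈ 39844, ∠ ≈ 6.34°
|T| = 400000 / 39844 ≈ 10.039
Gain = 20 log₁₀(10.039) ≈ 20.03 dB
∠T = 0.00° − 6.34° = -6.34°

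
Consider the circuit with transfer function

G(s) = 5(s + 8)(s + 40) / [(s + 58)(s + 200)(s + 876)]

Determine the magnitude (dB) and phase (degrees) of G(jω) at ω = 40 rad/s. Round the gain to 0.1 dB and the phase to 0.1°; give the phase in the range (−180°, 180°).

At s = jω = j40:
zero (s+8): 8 + j40 → |·| = √(8²+40²) = √1664 ≈ 40.792, ∠ = arctan(40/8) ≈ 78.69°
zero (s+40): 40 + j40 → |·| = √(40²+40²) = √3200 ≈ 56.569, ∠ = arctan(40/40) ≈ 45.00°
pole (s+58): 58 + j40 → |·| = √(58²+40²) = √4964 ≈ 70.456, ∠ = arctan(40/58) ≈ 34.59°
pole (s+200): 200 + j40 → |·| = √(200²+40²) = √41600 ≈ 203.96, ∠ = arctan(40/200) ≈ 11.31°
pole (s+876): 876 + j40 → |·| = √(876²+40²) = √768976 ≈ 876.91, ∠ = arctan(40/876) ≈ 2.61°
|G| = 5 · 2307.6 / 1.2601e+07 ≈ 0.00091564
Gain = 20 log₁₀(0.00091564) ≈ -60.77 dB
∠G = 123.69° − 48.51° = 75.18°

-60.8 dB, 75.2°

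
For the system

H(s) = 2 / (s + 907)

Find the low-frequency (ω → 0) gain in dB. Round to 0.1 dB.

H(0) = 2 / (907) ≈ 0.0022051
20 log₁₀(0.0022051) ≈ -53.13 dB

-53.1 dB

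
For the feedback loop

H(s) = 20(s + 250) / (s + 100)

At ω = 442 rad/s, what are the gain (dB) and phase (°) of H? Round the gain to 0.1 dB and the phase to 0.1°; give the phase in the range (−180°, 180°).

At s = jω = j442:
zero (s+250): 250 + j442 → |·| = √(250²+442²) = √257864 ≈ 507.8, ∠ = arctan(442/250) ≈ 60.51°
pole (s+100): 100 + j442 → |·| = √(100²+442²) = √205364 ≈ 453.17, ∠ = arctan(442/100) ≈ 77.25°
|H| = 20 · 507.8 / 453.17 ≈ 22.411
Gain = 20 log₁₀(22.411) ≈ 27.01 dB
∠H = 60.51° − 77.25° = -16.74°

27.0 dB, -16.7°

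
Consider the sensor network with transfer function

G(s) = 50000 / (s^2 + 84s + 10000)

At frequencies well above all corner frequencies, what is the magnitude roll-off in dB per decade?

Each pole contributes −20 dB/decade at high frequency; each zero contributes +20 dB/decade.
Net: 0 zero(s) − 2 pole(s) → -40 dB/decade.

-40 dB/decade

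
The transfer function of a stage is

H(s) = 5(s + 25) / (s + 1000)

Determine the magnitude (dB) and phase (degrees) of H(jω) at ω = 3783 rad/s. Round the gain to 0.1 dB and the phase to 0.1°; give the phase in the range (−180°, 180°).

13.7 dB, 14.4°

At s = jω = j3783:
zero (s+25): 25 + j3783 → |·| = √(25²+3783²) = √14311714 ≈ 3783.1, ∠ = arctan(3783/25) ≈ 89.62°
pole (s+1000): 1000 + j3783 → |·| = √(1000²+3783²) = √15311089 ≈ 3912.9, ∠ = arctan(3783/1000) ≈ 75.19°
|H| = 5 · 3783.1 / 3912.9 ≈ 4.8341
Gain = 20 log₁₀(4.8341) ≈ 13.69 dB
∠H = 89.62° − 75.19° = 14.43°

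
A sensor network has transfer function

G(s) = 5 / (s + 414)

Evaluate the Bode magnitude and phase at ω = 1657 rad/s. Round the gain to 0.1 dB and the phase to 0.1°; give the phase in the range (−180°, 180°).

-50.7 dB, -76.0°

Substitute s = j1657:
Numerator: 5 = 5 + j0
Denominator: (j1657) + 414 = 414 + j1657
|N| = √(5² + 0²) ≈ 5, ∠N ≈ 0.00°
|D| = √(414² + 1657²) ≈ 1707.9, ∠D ≈ 75.97°
|G| = 5 / 1707.9 ≈ 0.0029276
Gain = 20 log₁₀(0.0029276) ≈ -50.67 dB
∠G = 0.00° − 75.97° = -75.97°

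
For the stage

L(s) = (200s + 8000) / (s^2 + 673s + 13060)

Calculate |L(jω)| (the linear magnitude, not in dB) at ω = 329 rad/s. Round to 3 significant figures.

0.275

Substitute s = j329:
Numerator: 200(j329) + 8000 = 8000 + j65800
Denominator: (j329)^2 + 673(j329) + 13060 = -95181 + j221417
|N| = √(8000² + 65800²) ≈ 66285, ∠N ≈ 83.07°
|D| = √(95181² + 221417²) ≈ 2.4101e+05, ∠D ≈ 113.26°
|L| = 66285 / 2.4101e+05 ≈ 0.27503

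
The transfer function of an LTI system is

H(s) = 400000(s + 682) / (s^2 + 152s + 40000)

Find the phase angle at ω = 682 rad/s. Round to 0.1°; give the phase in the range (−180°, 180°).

At s = jω = j682:
zero (s+682): 682 + j682 → |·| = √(682²+682²) = √930248 ≈ 964.49, ∠ = arctan(682/682) ≈ 45.00°
quadratic: (j682)² + 152·j682 + 40000 = -425124 + j103664 → |·| ≈ 4.3758e+05, ∠ ≈ 166.30°
∠H = 45.00° − 166.30° = -121.30°

-121.3°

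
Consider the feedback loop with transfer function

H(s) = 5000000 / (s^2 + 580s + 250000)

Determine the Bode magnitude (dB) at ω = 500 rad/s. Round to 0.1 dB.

At s = jω = j500:
quadratic: (j500)² + 580·j500 + 250000 = 0 + j290000 → |·| ≈ 2.9e+05, ∠ ≈ 90.00°
|H| = 5000000 / 2.9e+05 ≈ 17.241
Gain = 20 log₁₀(17.241) ≈ 24.73 dB

24.7 dB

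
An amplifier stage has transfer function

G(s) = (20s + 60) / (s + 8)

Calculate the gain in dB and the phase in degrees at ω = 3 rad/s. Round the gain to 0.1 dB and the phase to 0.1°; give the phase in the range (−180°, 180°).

19.9 dB, 24.4°

Substitute s = j3:
Numerator: 20(j3) + 60 = 60 + j60
Denominator: (j3) + 8 = 8 + j3
|N| = √(60² + 60²) ≈ 84.853, ∠N ≈ 45.00°
|D| = √(8² + 3²) ≈ 8.544, ∠D ≈ 20.56°
|G| = 84.853 / 8.544 ≈ 9.9313
Gain = 20 log₁₀(9.9313) ≈ 19.94 dB
∠G = 45.00° − 20.56° = 24.44°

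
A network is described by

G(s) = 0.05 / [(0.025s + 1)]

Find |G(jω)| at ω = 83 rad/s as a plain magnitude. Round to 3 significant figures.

0.0217

At ω = 83 rad/s:
pole (1 + j83·0.025) = 1 + j2.075 → |·| ≈ 2.3034, ∠ ≈ 64.27°
|G| = 0.05 · 1 / (2.3034) ≈ 0.021707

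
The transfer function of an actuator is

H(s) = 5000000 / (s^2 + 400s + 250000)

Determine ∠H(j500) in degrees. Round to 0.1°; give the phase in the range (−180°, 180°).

-90.0°

At s = jω = j500:
quadratic: (j500)² + 400·j500 + 250000 = 0 + j200000 → |·| ≈ 2e+05, ∠ ≈ 90.00°
∠H = 0.00° − 90.00° = -90.00°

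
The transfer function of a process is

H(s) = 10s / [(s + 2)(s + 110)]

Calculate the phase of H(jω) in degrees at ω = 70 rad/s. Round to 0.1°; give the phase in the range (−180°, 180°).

-30.8°

At s = jω = j70:
zero at origin: s = j70 → |·| = 70, ∠ = 90.00°
pole (s+2): 2 + j70 → |·| = √(2²+70²) = √4904 ≈ 70.029, ∠ = arctan(70/2) ≈ 88.36°
pole (s+110): 110 + j70 → |·| = √(110²+70²) = √17000 ≈ 130.38, ∠ = arctan(70/110) ≈ 32.47°
∠H = 90.00° − 120.83° = -30.83°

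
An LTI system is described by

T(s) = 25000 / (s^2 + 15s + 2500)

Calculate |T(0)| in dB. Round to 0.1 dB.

T(0) = 25000 / 2500 = 10
20 log₁₀(10) ≈ 20.00 dB

20.0 dB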